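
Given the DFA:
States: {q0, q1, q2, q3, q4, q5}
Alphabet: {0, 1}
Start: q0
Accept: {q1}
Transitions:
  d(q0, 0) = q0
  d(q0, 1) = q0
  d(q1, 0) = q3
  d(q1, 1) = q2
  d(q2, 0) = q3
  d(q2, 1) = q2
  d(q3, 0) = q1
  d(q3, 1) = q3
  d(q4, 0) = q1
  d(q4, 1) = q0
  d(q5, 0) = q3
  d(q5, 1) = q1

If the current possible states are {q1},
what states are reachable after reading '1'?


Apply transition on '1' from each current state:
  d(q1, 1) = q2

{q2}


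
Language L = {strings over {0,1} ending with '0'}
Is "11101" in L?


last symbol = '1'

No, "11101" is not in L


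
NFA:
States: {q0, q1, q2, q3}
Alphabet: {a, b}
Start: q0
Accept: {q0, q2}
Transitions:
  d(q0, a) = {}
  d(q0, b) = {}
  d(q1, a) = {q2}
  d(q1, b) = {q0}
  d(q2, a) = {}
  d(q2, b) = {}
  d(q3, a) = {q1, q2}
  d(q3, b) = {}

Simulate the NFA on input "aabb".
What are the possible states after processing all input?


Start: {q0}
  --a--> {}
  --a--> {}
  --b--> {}
  --b--> {}

{} (empty set, no valid transitions)


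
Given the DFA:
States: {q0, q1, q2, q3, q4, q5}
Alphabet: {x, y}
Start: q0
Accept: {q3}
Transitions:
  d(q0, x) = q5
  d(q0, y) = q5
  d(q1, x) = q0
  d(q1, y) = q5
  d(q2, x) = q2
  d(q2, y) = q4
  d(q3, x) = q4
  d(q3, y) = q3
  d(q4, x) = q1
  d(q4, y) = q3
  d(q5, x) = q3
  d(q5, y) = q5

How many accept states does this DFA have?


Accept states listed: {q3}
Counting: q3(1)

1


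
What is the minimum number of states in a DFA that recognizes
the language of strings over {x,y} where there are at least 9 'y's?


States: count = 0, 1, ..., 8, and a final '>= 9' state.
Total: 9 + 1 = 10. Accept = '>= 9' state.

10


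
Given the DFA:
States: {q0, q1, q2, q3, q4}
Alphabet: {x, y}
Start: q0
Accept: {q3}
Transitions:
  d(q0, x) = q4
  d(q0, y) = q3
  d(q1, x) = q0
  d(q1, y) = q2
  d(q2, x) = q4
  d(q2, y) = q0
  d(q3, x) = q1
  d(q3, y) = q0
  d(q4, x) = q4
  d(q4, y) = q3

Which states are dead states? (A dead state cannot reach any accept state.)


Forward reachability from each state:
  q0 -> reaches accept state q3 (live)
  q1 -> reaches accept state q3 (live)
  q2 -> reaches accept state q3 (live)
  q3 -> reaches accept state q3 (live)
  q4 -> reaches accept state q3 (live)

None (all states can reach an accept state)


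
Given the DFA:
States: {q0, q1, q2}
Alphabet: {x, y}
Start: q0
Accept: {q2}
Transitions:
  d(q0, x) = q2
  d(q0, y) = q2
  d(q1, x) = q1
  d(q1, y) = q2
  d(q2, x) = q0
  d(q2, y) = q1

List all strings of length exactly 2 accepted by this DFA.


All strings of length 2: 4 total
Accepted: 0

None


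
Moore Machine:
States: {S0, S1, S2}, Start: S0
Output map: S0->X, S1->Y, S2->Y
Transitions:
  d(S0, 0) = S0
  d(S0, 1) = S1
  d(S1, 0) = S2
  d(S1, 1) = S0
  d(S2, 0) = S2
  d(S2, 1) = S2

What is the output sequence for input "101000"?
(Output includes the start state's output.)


Start: S0 (output X)
  --1--> S1 (output Y)
  --0--> S2 (output Y)
  --1--> S2 (output Y)
  --0--> S2 (output Y)
  --0--> S2 (output Y)
  --0--> S2 (output Y)

"XYYYYYY"


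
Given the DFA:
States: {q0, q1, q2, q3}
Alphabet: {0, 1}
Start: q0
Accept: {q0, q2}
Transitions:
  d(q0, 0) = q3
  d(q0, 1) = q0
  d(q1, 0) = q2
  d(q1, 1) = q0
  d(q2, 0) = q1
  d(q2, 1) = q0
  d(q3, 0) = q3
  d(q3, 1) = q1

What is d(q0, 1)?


Looking up transition d(q0, 1)

q0


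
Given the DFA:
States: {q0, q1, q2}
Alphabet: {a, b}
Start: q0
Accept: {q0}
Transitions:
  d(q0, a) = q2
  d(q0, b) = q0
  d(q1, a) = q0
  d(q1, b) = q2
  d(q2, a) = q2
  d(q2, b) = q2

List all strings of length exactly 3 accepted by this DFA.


All strings of length 3: 8 total
Accepted: 1

"bbb"


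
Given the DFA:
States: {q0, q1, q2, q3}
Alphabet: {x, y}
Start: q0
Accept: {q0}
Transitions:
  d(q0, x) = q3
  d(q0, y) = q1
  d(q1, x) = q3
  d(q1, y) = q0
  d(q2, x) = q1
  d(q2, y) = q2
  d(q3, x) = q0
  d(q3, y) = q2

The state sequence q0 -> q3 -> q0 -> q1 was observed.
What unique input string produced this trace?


Trace back each transition to find the symbol:
  q0 --[x]--> q3
  q3 --[x]--> q0
  q0 --[y]--> q1

"xxy"


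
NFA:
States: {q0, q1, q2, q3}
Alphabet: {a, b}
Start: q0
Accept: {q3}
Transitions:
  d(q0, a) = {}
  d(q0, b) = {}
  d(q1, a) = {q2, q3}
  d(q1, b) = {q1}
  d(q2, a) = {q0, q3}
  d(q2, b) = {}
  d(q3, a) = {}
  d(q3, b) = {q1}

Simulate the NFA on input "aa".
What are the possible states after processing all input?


Start: {q0}
  --a--> {}
  --a--> {}

{} (empty set, no valid transitions)


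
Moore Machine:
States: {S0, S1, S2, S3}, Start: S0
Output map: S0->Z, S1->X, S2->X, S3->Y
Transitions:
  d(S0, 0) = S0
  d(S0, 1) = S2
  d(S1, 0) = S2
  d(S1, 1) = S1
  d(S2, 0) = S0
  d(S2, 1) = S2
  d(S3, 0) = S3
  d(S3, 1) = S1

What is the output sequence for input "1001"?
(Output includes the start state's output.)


Start: S0 (output Z)
  --1--> S2 (output X)
  --0--> S0 (output Z)
  --0--> S0 (output Z)
  --1--> S2 (output X)

"ZXZZX"


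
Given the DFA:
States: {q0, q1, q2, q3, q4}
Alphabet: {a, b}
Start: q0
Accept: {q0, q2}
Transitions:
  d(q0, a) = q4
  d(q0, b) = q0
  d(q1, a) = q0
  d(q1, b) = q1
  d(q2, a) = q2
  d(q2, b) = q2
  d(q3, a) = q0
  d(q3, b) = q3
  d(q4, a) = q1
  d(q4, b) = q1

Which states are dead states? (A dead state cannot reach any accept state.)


Forward reachability from each state:
  q0 -> reaches accept state q0 (live)
  q1 -> reaches accept state q0 (live)
  q2 -> reaches accept state q2 (live)
  q3 -> reaches accept state q0 (live)
  q4 -> reaches accept state q0 (live)

None (all states can reach an accept state)


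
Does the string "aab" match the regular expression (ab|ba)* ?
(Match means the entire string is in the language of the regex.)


|string| = 3; first = 'a'; last = 'b'

No, "aab" does not match (ab|ba)*


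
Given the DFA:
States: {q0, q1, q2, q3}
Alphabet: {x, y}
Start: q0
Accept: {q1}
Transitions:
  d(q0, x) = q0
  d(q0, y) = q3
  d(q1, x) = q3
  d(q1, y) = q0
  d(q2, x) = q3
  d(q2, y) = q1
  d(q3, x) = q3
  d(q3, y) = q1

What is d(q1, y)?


Looking up transition d(q1, y)

q0


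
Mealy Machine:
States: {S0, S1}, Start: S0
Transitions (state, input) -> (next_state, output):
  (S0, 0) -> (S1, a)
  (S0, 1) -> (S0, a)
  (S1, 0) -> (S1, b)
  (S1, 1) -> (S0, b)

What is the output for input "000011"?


Step-by-step:
  (S0, 0) -> (S1, a)
  (S1, 0) -> (S1, b)
  (S1, 0) -> (S1, b)
  (S1, 0) -> (S1, b)
  (S1, 1) -> (S0, b)
  (S0, 1) -> (S0, a)

"abbbba"


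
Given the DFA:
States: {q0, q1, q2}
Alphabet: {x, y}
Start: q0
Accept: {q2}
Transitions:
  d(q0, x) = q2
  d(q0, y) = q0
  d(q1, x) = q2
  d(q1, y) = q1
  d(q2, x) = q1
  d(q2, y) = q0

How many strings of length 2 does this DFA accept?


Enumerating all length-2 strings:
  "xx" -> q1 [reject]
  "xy" -> q0 [reject]
  "yx" -> q2 [accept]
  "yy" -> q0 [reject]

1 out of 4


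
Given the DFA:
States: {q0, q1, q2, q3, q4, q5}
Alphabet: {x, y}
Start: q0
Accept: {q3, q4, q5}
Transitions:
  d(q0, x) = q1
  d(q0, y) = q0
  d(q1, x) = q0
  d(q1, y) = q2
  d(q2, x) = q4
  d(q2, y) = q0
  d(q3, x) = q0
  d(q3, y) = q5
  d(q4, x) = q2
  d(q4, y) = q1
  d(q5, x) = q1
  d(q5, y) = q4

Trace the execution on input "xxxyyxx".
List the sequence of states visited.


Input: xxxyyxx
d(q0, x) = q1
d(q1, x) = q0
d(q0, x) = q1
d(q1, y) = q2
d(q2, y) = q0
d(q0, x) = q1
d(q1, x) = q0


q0 -> q1 -> q0 -> q1 -> q2 -> q0 -> q1 -> q0


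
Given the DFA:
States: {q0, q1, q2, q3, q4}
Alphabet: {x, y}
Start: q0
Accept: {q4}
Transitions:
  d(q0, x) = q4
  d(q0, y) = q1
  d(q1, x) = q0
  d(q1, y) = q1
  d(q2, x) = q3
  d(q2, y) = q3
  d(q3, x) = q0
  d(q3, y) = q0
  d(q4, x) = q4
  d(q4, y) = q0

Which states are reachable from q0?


BFS from q0:
  layer 0: {q0}
  layer 1: {q1, q4}

{q0, q1, q4}


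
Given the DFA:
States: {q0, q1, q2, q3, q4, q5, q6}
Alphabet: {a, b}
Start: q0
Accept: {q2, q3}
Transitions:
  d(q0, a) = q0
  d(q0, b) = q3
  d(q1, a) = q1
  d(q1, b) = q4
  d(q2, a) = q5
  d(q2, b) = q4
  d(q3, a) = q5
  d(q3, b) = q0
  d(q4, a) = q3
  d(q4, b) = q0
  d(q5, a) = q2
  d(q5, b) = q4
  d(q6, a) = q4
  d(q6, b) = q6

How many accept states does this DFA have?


Accept states listed: {q2, q3}
Counting: q2(1) q3(2)

2


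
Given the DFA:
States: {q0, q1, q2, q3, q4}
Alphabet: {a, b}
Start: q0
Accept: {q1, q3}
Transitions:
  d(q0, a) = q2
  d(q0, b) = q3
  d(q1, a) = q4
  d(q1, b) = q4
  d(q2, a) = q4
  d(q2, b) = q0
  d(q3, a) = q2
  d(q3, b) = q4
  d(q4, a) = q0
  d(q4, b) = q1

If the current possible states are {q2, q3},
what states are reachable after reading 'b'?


Apply transition on 'b' from each current state:
  d(q2, b) = q0
  d(q3, b) = q4

{q0, q4}


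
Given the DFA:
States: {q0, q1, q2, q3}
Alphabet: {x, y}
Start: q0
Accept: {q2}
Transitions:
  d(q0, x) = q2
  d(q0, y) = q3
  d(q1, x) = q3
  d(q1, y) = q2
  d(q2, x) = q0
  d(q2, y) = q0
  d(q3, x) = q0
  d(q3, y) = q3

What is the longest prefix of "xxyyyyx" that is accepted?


Run the DFA, marking each prefix where the state is accepting:
  "" -> q0 [reject]
  "x" -> q2 [accept]
  "xx" -> q0 [reject]
  "xxy" -> q3 [reject]
  "xxyy" -> q3 [reject]
  "xxyyy" -> q3 [reject]
  "xxyyyy" -> q3 [reject]
  "xxyyyyx" -> q0 [reject]

"x"


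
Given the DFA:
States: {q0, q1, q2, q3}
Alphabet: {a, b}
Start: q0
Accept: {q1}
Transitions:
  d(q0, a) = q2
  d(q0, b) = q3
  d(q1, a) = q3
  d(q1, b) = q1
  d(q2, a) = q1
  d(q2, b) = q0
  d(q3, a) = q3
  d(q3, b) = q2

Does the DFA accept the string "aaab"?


Trace: q0 -> q2 -> q1 -> q3 -> q2
Final state: q2
Accept states: {q1}

No, rejected (final state q2 is not an accept state)


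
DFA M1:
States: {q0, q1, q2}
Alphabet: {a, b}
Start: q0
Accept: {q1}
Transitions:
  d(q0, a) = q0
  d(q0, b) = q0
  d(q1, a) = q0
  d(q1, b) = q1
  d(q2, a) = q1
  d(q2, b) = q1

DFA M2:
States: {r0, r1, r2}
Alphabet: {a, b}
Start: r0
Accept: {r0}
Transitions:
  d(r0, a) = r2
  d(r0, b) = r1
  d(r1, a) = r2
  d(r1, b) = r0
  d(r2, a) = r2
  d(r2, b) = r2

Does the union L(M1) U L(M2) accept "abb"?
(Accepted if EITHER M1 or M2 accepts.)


M1: final=q0 accepted=False
M2: final=r2 accepted=False

No, union rejects (neither accepts)


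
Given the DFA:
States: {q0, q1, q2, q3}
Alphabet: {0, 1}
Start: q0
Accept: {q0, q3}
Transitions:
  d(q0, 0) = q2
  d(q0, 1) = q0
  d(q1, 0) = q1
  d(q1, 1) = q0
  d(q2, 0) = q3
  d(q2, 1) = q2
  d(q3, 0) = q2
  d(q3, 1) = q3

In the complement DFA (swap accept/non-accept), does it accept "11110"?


Trace: q0 -> q0 -> q0 -> q0 -> q0 -> q2
Final: q2
Original accept: {q0, q3}
Complement: q2 is not in original accept

Yes, complement accepts (original rejects)


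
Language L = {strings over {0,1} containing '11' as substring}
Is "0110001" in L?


'11' occurs at index 1

Yes, "0110001" is in L


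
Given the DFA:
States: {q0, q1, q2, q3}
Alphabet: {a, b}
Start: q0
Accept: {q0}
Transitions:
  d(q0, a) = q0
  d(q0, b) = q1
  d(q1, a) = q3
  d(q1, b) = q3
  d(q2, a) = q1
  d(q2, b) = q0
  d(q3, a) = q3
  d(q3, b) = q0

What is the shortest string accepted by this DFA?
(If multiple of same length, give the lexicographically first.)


BFS by string length (lex-first path to each state shown):
  len 0: q0<-""
Found accept state at length 0.

"" (empty string)


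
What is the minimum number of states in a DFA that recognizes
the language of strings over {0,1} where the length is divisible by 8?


States track (length) mod 8.
Need 8 states: one per remainder 0..7; accept = remainder 0.

8


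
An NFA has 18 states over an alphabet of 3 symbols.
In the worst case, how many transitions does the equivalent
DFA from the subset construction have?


Subset construction: one DFA state per subset of NFA states = 2^18 = 262144 states.
Each DFA state has 3 outgoing transitions: 262144 * 3 = 786432

786432


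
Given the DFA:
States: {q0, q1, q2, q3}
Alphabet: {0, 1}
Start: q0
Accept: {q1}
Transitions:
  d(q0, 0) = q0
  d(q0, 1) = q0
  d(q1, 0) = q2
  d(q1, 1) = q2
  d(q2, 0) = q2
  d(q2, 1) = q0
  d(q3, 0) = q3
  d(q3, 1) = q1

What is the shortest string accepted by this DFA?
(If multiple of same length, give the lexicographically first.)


BFS by string length (lex-first path to each state shown):
  len 0: q0<-""
  len 1: q0<-"0"
  len 2: q0<-"00"
  len 3: q0<-"000"
  len 4: q0<-"0000"
  len 5: q0<-"00000"
  len 6: q0<-"000000"
  len 7: q0<-"0000000"
  len 8: q0<-"00000000"

No string accepted (empty language)


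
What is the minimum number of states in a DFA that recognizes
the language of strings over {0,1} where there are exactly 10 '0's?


States: count = 0, 1, ..., 10 (that's 11 states), plus a dead state for count > 10.
Total: 11 + 1 = 12. Accept = count-10 state.

12


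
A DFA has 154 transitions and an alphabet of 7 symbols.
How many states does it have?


Each state has exactly one transition per symbol.
states = transitions / |alphabet| = 154 / 7 = 22

22


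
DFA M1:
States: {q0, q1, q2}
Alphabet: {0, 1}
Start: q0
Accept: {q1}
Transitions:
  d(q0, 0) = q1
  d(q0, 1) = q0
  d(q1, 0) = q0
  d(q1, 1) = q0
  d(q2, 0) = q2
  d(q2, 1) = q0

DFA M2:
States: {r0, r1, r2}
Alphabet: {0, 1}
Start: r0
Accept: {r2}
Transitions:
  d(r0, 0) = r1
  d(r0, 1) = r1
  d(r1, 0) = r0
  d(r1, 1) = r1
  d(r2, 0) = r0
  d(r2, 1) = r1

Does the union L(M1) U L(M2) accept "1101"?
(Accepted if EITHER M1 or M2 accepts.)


M1: final=q0 accepted=False
M2: final=r1 accepted=False

No, union rejects (neither accepts)


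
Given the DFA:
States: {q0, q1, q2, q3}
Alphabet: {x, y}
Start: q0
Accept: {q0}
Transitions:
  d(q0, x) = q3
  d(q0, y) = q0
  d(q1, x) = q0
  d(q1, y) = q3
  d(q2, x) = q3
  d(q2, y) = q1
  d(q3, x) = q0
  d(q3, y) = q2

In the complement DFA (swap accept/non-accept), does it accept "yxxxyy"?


Trace: q0 -> q0 -> q3 -> q0 -> q3 -> q2 -> q1
Final: q1
Original accept: {q0}
Complement: q1 is not in original accept

Yes, complement accepts (original rejects)


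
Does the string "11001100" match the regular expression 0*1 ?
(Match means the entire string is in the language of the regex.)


|string| = 8; first = '1'; last = '0'

No, "11001100" does not match 0*1


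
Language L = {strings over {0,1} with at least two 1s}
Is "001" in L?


count('1') = 1

No, "001" is not in L


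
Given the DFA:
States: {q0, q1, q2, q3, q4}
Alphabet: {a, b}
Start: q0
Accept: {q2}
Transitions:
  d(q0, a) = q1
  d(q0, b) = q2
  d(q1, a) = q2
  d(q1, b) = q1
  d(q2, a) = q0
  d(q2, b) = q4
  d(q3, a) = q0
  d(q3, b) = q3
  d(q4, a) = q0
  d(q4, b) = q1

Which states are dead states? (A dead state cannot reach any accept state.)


Forward reachability from each state:
  q0 -> reaches accept state q2 (live)
  q1 -> reaches accept state q2 (live)
  q2 -> reaches accept state q2 (live)
  q3 -> reaches accept state q2 (live)
  q4 -> reaches accept state q2 (live)

None (all states can reach an accept state)


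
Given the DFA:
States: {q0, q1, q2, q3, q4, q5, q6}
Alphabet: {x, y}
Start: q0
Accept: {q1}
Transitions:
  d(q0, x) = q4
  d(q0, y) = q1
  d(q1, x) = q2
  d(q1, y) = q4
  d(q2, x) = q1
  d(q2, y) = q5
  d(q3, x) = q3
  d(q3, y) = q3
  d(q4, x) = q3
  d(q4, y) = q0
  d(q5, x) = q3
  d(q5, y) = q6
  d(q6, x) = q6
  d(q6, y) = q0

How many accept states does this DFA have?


Accept states listed: {q1}
Counting: q1(1)

1


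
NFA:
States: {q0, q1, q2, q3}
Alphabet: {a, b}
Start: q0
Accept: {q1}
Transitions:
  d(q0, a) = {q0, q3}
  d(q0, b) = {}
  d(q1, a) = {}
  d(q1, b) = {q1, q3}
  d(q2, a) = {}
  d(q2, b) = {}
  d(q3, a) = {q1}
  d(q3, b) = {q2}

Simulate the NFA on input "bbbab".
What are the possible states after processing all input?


Start: {q0}
  --b--> {}
  --b--> {}
  --b--> {}
  --a--> {}
  --b--> {}

{} (empty set, no valid transitions)


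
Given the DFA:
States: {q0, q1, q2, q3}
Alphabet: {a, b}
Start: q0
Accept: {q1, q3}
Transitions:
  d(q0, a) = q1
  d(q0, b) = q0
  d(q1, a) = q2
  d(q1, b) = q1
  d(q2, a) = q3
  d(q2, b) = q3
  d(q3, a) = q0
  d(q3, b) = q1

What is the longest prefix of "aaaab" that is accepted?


Run the DFA, marking each prefix where the state is accepting:
  "" -> q0 [reject]
  "a" -> q1 [accept]
  "aa" -> q2 [reject]
  "aaa" -> q3 [accept]
  "aaaa" -> q0 [reject]
  "aaaab" -> q0 [reject]

"aaa"


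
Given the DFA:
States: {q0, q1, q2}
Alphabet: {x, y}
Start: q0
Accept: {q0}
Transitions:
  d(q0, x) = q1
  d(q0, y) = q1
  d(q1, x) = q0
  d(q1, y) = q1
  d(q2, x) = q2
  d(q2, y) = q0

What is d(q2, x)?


Looking up transition d(q2, x)

q2


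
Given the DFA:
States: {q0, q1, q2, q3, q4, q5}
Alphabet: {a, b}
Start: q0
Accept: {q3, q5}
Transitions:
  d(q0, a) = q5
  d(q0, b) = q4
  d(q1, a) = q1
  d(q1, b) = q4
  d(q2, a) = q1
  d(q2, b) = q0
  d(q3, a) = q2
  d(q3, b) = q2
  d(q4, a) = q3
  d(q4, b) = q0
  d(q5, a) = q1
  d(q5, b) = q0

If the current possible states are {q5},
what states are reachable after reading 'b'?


Apply transition on 'b' from each current state:
  d(q5, b) = q0

{q0}


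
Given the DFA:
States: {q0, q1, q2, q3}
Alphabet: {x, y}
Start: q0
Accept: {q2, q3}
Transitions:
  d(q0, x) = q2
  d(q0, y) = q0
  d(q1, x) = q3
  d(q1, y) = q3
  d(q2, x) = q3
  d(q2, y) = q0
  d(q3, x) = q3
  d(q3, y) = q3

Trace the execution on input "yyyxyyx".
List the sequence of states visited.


Input: yyyxyyx
d(q0, y) = q0
d(q0, y) = q0
d(q0, y) = q0
d(q0, x) = q2
d(q2, y) = q0
d(q0, y) = q0
d(q0, x) = q2


q0 -> q0 -> q0 -> q0 -> q2 -> q0 -> q0 -> q2


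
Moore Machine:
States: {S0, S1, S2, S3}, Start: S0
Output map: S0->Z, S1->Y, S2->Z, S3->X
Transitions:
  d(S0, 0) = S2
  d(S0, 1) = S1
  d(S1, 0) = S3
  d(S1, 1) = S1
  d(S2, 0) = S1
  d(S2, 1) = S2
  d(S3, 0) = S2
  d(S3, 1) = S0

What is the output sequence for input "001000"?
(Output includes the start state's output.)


Start: S0 (output Z)
  --0--> S2 (output Z)
  --0--> S1 (output Y)
  --1--> S1 (output Y)
  --0--> S3 (output X)
  --0--> S2 (output Z)
  --0--> S1 (output Y)

"ZZYYXZY"


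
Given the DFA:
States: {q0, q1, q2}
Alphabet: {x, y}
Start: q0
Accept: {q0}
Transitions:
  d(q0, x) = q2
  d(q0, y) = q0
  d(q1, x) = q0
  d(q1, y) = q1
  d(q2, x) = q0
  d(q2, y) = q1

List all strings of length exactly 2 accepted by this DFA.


All strings of length 2: 4 total
Accepted: 2

"xx", "yy"


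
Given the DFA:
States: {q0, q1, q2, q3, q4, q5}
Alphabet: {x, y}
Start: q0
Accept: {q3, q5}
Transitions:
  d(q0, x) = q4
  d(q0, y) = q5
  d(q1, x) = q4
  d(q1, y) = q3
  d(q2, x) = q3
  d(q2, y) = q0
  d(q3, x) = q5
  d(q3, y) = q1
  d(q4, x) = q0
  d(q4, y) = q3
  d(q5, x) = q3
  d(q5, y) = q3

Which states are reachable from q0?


BFS from q0:
  layer 0: {q0}
  layer 1: {q4, q5}
  layer 2: {q3}
  layer 3: {q1}

{q0, q1, q3, q4, q5}


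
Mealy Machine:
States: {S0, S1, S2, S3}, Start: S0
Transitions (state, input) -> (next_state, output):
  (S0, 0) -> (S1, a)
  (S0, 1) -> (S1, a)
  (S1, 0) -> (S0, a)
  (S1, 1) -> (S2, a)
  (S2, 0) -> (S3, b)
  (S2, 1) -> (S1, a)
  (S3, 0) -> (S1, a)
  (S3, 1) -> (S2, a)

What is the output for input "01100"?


Step-by-step:
  (S0, 0) -> (S1, a)
  (S1, 1) -> (S2, a)
  (S2, 1) -> (S1, a)
  (S1, 0) -> (S0, a)
  (S0, 0) -> (S1, a)

"aaaaa"


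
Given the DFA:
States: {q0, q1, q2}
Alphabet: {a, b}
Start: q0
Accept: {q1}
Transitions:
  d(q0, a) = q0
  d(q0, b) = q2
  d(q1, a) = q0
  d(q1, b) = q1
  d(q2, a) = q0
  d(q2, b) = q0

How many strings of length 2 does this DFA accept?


Enumerating all length-2 strings:
  "aa" -> q0 [reject]
  "ab" -> q2 [reject]
  "ba" -> q0 [reject]
  "bb" -> q0 [reject]

0 out of 4


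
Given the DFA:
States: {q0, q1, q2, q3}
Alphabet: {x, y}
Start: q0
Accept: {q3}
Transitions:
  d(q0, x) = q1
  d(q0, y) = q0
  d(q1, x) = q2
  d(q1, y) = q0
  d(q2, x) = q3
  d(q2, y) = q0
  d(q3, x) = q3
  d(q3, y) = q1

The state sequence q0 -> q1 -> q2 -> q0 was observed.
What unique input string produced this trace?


Trace back each transition to find the symbol:
  q0 --[x]--> q1
  q1 --[x]--> q2
  q2 --[y]--> q0

"xxy"


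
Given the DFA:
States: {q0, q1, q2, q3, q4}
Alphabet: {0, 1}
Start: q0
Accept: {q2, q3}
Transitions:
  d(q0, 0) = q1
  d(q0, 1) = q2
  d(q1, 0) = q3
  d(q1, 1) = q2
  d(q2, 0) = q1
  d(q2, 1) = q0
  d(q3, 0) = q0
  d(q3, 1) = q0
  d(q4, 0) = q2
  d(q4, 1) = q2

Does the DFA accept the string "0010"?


Trace: q0 -> q1 -> q3 -> q0 -> q1
Final state: q1
Accept states: {q2, q3}

No, rejected (final state q1 is not an accept state)


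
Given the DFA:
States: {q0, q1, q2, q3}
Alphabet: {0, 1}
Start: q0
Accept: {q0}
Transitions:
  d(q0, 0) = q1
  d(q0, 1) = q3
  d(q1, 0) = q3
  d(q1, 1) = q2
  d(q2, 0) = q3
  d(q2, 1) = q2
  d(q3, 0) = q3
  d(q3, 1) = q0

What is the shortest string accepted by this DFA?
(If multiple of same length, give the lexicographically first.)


BFS by string length (lex-first path to each state shown):
  len 0: q0<-""
Found accept state at length 0.

"" (empty string)


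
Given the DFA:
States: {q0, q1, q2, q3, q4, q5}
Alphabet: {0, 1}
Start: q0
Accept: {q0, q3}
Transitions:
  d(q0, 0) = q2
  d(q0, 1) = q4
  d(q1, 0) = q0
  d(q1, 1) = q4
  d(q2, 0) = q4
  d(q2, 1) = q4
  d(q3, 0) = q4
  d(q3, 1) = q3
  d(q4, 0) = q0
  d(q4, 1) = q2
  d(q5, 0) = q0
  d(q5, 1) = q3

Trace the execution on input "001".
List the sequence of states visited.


Input: 001
d(q0, 0) = q2
d(q2, 0) = q4
d(q4, 1) = q2


q0 -> q2 -> q4 -> q2


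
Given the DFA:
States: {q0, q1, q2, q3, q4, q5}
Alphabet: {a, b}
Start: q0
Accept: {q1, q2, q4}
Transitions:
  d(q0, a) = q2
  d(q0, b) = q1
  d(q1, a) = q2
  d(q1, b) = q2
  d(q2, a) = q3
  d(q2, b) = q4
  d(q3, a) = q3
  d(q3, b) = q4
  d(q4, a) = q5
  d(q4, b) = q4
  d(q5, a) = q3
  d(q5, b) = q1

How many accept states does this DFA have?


Accept states listed: {q1, q2, q4}
Counting: q1(1) q2(2) q4(3)

3


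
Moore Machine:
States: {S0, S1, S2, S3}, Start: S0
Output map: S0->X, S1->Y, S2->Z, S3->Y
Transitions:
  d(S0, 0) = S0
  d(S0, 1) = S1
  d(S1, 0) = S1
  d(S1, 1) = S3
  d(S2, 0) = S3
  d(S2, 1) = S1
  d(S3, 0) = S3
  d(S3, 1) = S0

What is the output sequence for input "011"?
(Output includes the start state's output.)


Start: S0 (output X)
  --0--> S0 (output X)
  --1--> S1 (output Y)
  --1--> S3 (output Y)

"XXYY"


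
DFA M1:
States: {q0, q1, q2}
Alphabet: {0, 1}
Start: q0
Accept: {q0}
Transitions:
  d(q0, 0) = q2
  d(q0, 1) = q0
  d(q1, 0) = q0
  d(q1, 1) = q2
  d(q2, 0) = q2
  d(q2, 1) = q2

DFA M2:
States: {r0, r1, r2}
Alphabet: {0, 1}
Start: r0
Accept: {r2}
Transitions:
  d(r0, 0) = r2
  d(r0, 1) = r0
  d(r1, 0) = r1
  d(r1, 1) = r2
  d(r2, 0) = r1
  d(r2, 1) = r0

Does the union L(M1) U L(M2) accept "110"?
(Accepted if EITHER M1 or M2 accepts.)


M1: final=q2 accepted=False
M2: final=r2 accepted=True

Yes, union accepts


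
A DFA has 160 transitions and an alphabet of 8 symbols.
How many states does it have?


Each state has exactly one transition per symbol.
states = transitions / |alphabet| = 160 / 8 = 20

20


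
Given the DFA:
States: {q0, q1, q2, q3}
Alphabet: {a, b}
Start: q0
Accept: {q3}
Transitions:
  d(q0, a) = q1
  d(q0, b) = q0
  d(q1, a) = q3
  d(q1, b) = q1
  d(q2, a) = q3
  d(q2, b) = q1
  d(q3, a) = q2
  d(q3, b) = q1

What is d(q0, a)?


Looking up transition d(q0, a)

q1


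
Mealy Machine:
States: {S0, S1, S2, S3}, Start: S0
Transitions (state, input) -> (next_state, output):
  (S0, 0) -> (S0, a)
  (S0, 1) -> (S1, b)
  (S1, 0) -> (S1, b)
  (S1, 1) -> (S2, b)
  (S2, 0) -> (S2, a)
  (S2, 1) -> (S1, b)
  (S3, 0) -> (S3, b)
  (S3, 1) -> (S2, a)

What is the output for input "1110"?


Step-by-step:
  (S0, 1) -> (S1, b)
  (S1, 1) -> (S2, b)
  (S2, 1) -> (S1, b)
  (S1, 0) -> (S1, b)

"bbbb"


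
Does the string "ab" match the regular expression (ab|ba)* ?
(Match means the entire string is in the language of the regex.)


|string| = 2; first = 'a'; last = 'b'

Yes, "ab" matches (ab|ba)*


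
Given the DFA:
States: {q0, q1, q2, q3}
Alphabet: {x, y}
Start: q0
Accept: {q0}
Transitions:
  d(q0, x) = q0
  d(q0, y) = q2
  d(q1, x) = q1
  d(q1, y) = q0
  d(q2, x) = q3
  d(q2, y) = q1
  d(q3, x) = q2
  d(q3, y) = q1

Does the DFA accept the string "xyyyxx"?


Trace: q0 -> q0 -> q2 -> q1 -> q0 -> q0 -> q0
Final state: q0
Accept states: {q0}

Yes, accepted (final state q0 is an accept state)


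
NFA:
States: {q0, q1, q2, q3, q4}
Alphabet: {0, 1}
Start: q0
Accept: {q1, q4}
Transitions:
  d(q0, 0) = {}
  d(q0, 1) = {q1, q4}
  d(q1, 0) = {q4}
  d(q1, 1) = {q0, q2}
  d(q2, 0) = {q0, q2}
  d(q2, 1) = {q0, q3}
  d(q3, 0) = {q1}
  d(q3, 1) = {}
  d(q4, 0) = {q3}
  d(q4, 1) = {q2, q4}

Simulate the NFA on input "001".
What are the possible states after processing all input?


Start: {q0}
  --0--> {}
  --0--> {}
  --1--> {}

{} (empty set, no valid transitions)


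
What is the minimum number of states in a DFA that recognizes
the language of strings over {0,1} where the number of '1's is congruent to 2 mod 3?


States track (count of '1') mod 3.
Need 3 states: one per remainder 0..2; accept = remainder 2.

3


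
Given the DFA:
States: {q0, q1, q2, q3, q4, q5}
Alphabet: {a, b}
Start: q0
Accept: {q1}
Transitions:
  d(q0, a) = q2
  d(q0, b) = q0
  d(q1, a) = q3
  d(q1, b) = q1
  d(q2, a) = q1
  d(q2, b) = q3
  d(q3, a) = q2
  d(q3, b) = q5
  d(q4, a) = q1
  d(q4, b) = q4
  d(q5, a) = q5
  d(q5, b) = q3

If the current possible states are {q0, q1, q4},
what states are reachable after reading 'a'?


Apply transition on 'a' from each current state:
  d(q0, a) = q2
  d(q1, a) = q3
  d(q4, a) = q1

{q1, q2, q3}


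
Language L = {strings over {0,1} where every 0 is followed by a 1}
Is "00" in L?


'00' present: True; ends with '0': True

No, "00" is not in L


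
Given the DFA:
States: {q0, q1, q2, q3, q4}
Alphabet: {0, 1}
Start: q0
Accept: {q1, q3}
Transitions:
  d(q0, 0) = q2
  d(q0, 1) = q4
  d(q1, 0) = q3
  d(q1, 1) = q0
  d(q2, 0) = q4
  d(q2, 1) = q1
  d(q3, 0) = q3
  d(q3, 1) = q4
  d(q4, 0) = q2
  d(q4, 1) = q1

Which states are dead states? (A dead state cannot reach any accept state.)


Forward reachability from each state:
  q0 -> reaches accept state q1 (live)
  q1 -> reaches accept state q1 (live)
  q2 -> reaches accept state q1 (live)
  q3 -> reaches accept state q1 (live)
  q4 -> reaches accept state q1 (live)

None (all states can reach an accept state)


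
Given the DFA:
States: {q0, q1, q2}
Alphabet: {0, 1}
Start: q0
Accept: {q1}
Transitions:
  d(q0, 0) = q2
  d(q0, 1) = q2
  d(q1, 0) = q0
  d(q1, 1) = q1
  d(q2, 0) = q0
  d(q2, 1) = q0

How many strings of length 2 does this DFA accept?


Enumerating all length-2 strings:
  "00" -> q0 [reject]
  "01" -> q0 [reject]
  "10" -> q0 [reject]
  "11" -> q0 [reject]

0 out of 4


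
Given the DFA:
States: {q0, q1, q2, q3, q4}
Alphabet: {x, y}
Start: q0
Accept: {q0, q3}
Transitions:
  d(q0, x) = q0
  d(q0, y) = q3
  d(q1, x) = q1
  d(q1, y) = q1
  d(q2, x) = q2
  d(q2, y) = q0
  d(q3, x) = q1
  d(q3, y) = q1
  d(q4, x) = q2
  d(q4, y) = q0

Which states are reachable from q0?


BFS from q0:
  layer 0: {q0}
  layer 1: {q3}
  layer 2: {q1}

{q0, q1, q3}


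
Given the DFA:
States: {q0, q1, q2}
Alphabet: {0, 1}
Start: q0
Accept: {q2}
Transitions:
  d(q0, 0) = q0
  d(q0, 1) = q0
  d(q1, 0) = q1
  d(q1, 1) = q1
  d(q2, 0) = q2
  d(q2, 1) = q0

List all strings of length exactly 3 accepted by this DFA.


All strings of length 3: 8 total
Accepted: 0

None


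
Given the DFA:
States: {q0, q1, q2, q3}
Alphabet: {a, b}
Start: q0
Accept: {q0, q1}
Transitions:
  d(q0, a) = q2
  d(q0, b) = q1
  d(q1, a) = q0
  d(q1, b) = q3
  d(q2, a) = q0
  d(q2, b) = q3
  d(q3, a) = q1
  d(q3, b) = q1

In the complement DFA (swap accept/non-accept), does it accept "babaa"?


Trace: q0 -> q1 -> q0 -> q1 -> q0 -> q2
Final: q2
Original accept: {q0, q1}
Complement: q2 is not in original accept

Yes, complement accepts (original rejects)


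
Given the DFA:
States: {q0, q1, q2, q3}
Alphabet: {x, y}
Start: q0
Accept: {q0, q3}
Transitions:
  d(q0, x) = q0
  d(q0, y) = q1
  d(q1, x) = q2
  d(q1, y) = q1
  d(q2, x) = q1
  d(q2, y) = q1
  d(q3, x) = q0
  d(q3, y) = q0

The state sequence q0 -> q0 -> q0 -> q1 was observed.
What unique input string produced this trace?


Trace back each transition to find the symbol:
  q0 --[x]--> q0
  q0 --[x]--> q0
  q0 --[y]--> q1

"xxy"


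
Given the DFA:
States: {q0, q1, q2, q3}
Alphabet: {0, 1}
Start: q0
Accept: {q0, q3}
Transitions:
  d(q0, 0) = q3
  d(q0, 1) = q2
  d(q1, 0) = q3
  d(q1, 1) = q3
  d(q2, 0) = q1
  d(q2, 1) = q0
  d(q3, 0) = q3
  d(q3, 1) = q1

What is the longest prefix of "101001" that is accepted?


Run the DFA, marking each prefix where the state is accepting:
  "" -> q0 [accept]
  "1" -> q2 [reject]
  "10" -> q1 [reject]
  "101" -> q3 [accept]
  "1010" -> q3 [accept]
  "10100" -> q3 [accept]
  "101001" -> q1 [reject]

"10100"


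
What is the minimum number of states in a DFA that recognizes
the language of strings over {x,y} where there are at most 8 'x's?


States: count = 0, 1, ..., 8 (all accepting; 9 states), plus a dead state for count > 8.
Total: 9 + 1 = 10.

10


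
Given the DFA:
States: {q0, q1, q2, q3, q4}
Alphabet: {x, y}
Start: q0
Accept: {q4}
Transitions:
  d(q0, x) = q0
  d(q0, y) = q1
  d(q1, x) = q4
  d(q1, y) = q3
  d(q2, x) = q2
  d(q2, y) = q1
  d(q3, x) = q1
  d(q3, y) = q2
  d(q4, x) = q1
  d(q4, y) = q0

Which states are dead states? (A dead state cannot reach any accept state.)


Forward reachability from each state:
  q0 -> reaches accept state q4 (live)
  q1 -> reaches accept state q4 (live)
  q2 -> reaches accept state q4 (live)
  q3 -> reaches accept state q4 (live)
  q4 -> reaches accept state q4 (live)

None (all states can reach an accept state)


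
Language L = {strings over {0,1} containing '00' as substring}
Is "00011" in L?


'00' occurs at index 0

Yes, "00011" is in L


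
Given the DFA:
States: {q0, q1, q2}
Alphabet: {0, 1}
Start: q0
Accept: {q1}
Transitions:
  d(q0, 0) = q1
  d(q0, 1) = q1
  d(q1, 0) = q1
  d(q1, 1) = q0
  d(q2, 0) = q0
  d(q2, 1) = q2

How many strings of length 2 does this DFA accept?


Enumerating all length-2 strings:
  "00" -> q1 [accept]
  "01" -> q0 [reject]
  "10" -> q1 [accept]
  "11" -> q0 [reject]

2 out of 4


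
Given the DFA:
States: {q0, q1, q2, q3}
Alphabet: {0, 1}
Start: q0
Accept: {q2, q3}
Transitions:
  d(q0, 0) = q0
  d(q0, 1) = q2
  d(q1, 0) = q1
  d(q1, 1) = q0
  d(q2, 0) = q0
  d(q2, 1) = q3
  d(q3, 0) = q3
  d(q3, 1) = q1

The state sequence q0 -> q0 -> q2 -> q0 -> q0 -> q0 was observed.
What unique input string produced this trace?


Trace back each transition to find the symbol:
  q0 --[0]--> q0
  q0 --[1]--> q2
  q2 --[0]--> q0
  q0 --[0]--> q0
  q0 --[0]--> q0

"01000"


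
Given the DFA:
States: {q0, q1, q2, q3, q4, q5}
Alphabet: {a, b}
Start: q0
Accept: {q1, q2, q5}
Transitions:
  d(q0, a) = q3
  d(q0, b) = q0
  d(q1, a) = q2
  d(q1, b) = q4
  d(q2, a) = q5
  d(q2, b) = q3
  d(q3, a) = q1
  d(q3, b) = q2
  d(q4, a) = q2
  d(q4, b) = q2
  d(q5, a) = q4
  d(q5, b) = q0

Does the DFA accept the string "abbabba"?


Trace: q0 -> q3 -> q2 -> q3 -> q1 -> q4 -> q2 -> q5
Final state: q5
Accept states: {q1, q2, q5}

Yes, accepted (final state q5 is an accept state)


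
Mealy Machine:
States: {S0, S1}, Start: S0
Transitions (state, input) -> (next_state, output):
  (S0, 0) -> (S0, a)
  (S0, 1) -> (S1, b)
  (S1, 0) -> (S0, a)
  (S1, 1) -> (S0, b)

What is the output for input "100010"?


Step-by-step:
  (S0, 1) -> (S1, b)
  (S1, 0) -> (S0, a)
  (S0, 0) -> (S0, a)
  (S0, 0) -> (S0, a)
  (S0, 1) -> (S1, b)
  (S1, 0) -> (S0, a)

"baaaba"


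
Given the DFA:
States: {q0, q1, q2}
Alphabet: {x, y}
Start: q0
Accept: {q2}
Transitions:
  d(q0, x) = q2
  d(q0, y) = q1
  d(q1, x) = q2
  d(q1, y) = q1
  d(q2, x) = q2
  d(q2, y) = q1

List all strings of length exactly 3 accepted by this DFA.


All strings of length 3: 8 total
Accepted: 4

"xxx", "xyx", "yxx", "yyx"


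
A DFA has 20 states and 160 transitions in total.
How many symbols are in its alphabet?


Each state has exactly one transition per symbol.
|alphabet| = transitions / states = 160 / 20 = 8

8


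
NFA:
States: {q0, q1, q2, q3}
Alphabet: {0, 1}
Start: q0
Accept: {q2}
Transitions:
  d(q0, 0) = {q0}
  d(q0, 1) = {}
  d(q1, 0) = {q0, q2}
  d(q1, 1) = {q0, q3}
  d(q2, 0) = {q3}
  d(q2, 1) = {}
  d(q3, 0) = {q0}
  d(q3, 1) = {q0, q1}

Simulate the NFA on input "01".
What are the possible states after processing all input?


Start: {q0}
  --0--> {q0}
  --1--> {}

{} (empty set, no valid transitions)


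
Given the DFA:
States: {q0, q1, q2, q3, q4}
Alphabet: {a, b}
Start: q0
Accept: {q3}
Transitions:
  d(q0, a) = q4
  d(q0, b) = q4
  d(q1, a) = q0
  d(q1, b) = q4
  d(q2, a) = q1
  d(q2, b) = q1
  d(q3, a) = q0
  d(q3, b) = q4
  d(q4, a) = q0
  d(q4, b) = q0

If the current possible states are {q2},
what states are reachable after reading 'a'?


Apply transition on 'a' from each current state:
  d(q2, a) = q1

{q1}


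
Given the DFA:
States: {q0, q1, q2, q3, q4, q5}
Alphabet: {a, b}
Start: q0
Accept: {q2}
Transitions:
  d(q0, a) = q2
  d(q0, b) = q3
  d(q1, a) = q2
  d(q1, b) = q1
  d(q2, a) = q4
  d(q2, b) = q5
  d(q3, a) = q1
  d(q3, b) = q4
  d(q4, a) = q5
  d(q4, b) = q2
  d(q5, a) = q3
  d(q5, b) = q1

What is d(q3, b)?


Looking up transition d(q3, b)

q4


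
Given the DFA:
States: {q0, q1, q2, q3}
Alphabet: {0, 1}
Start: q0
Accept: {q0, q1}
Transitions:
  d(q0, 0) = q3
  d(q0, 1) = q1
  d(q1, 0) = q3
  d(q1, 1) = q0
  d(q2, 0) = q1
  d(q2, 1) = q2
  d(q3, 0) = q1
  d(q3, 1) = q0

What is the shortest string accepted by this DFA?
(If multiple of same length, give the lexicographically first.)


BFS by string length (lex-first path to each state shown):
  len 0: q0<-""
Found accept state at length 0.

"" (empty string)


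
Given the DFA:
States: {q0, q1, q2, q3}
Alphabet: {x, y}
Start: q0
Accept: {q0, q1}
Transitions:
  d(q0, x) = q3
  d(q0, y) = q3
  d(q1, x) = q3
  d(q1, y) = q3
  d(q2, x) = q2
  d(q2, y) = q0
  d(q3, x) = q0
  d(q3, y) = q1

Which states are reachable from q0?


BFS from q0:
  layer 0: {q0}
  layer 1: {q3}
  layer 2: {q1}

{q0, q1, q3}


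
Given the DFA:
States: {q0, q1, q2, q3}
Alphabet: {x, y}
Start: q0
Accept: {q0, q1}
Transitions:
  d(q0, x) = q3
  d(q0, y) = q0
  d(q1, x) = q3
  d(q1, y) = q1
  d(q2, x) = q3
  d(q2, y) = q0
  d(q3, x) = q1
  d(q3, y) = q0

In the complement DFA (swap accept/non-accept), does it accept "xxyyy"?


Trace: q0 -> q3 -> q1 -> q1 -> q1 -> q1
Final: q1
Original accept: {q0, q1}
Complement: q1 is in original accept

No, complement rejects (original accepts)


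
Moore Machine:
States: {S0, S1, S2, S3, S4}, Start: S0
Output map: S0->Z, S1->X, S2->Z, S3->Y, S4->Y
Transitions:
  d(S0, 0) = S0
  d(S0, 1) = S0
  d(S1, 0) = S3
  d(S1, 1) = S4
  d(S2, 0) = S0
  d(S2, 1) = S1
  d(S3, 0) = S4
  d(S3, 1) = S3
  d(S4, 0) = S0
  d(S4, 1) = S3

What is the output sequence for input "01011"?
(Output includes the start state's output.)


Start: S0 (output Z)
  --0--> S0 (output Z)
  --1--> S0 (output Z)
  --0--> S0 (output Z)
  --1--> S0 (output Z)
  --1--> S0 (output Z)

"ZZZZZZ"


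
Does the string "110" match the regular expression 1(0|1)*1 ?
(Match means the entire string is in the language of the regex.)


|string| = 3; first = '1'; last = '0'

No, "110" does not match 1(0|1)*1


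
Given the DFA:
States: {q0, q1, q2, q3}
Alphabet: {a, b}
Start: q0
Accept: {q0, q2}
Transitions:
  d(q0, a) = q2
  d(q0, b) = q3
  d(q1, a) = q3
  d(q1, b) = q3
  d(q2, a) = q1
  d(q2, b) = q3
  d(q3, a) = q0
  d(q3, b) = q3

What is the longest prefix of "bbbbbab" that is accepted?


Run the DFA, marking each prefix where the state is accepting:
  "" -> q0 [accept]
  "b" -> q3 [reject]
  "bb" -> q3 [reject]
  "bbb" -> q3 [reject]
  "bbbb" -> q3 [reject]
  "bbbbb" -> q3 [reject]
  "bbbbba" -> q0 [accept]
  "bbbbbab" -> q3 [reject]

"bbbbba"


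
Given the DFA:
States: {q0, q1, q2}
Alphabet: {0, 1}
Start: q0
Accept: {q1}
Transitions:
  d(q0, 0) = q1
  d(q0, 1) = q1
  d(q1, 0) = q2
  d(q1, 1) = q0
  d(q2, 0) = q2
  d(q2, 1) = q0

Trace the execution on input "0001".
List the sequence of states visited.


Input: 0001
d(q0, 0) = q1
d(q1, 0) = q2
d(q2, 0) = q2
d(q2, 1) = q0


q0 -> q1 -> q2 -> q2 -> q0


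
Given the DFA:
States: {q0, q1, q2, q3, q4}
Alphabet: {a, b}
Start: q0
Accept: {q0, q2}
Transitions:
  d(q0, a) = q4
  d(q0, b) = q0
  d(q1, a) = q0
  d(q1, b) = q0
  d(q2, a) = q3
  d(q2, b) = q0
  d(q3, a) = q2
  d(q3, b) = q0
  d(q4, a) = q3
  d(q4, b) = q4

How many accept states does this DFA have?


Accept states listed: {q0, q2}
Counting: q0(1) q2(2)

2


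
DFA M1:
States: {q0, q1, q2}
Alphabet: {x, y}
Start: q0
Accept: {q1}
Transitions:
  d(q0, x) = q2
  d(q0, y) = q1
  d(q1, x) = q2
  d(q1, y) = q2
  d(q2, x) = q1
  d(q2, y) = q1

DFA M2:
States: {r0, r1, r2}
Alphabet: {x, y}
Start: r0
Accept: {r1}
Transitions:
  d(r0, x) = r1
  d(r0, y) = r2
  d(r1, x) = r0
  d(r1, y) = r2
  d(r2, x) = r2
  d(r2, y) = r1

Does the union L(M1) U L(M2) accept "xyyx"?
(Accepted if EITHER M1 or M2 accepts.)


M1: final=q1 accepted=True
M2: final=r0 accepted=False

Yes, union accepts


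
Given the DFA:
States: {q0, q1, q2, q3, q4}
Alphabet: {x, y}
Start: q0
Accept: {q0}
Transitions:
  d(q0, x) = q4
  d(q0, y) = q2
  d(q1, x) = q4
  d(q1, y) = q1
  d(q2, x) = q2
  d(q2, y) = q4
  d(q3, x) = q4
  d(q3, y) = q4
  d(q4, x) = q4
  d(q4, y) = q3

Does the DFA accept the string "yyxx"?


Trace: q0 -> q2 -> q4 -> q4 -> q4
Final state: q4
Accept states: {q0}

No, rejected (final state q4 is not an accept state)


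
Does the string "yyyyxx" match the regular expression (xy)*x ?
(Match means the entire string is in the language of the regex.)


|string| = 6; first = 'y'; last = 'x'

No, "yyyyxx" does not match (xy)*x


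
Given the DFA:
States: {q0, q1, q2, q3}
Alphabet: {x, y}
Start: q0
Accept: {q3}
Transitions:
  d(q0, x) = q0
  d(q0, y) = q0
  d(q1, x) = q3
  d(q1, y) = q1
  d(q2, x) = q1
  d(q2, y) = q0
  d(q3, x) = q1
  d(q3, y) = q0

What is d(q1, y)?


Looking up transition d(q1, y)

q1


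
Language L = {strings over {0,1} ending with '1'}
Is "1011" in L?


last symbol = '1'

Yes, "1011" is in L


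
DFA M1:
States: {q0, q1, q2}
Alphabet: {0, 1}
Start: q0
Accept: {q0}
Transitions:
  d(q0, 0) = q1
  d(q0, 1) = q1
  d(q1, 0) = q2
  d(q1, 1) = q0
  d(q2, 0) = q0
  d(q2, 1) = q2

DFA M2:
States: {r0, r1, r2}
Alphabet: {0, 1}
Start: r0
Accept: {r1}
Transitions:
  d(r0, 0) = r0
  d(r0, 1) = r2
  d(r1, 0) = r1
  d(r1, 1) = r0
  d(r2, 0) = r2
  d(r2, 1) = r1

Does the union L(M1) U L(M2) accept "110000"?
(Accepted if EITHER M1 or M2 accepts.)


M1: final=q1 accepted=False
M2: final=r1 accepted=True

Yes, union accepts


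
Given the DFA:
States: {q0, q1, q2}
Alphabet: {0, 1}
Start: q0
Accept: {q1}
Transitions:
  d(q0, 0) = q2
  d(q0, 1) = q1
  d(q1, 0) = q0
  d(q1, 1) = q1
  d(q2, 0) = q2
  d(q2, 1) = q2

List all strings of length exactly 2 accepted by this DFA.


All strings of length 2: 4 total
Accepted: 1

"11"


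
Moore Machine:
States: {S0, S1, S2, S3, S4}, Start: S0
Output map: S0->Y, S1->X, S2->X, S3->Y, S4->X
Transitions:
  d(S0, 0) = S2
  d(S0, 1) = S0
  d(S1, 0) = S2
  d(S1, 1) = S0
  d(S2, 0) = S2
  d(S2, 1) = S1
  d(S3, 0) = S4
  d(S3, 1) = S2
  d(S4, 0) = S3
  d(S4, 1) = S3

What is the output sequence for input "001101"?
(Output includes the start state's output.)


Start: S0 (output Y)
  --0--> S2 (output X)
  --0--> S2 (output X)
  --1--> S1 (output X)
  --1--> S0 (output Y)
  --0--> S2 (output X)
  --1--> S1 (output X)

"YXXXYXX"


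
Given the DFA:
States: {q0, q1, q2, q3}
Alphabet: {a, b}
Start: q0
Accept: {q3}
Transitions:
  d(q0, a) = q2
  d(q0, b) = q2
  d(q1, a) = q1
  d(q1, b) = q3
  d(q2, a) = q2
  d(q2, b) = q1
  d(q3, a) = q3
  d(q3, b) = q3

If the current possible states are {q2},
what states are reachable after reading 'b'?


Apply transition on 'b' from each current state:
  d(q2, b) = q1

{q1}


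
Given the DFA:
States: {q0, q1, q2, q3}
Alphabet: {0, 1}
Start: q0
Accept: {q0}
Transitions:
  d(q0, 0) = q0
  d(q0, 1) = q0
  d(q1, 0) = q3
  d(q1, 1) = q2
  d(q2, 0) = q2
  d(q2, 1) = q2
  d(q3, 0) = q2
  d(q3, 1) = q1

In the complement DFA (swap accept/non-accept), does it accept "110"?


Trace: q0 -> q0 -> q0 -> q0
Final: q0
Original accept: {q0}
Complement: q0 is in original accept

No, complement rejects (original accepts)
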